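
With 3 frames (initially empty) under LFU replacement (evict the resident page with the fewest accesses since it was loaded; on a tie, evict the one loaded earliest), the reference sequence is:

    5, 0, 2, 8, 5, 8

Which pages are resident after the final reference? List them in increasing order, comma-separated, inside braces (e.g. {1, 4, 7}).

{2, 5, 8}

5 -> fault, frames {5}
0 -> fault, frames {5,0}
2 -> fault, frames {5,0,2}
8 -> fault, evict 5, frames {0,2,8}
5 -> fault, evict 0, frames {2,8,5}
8 -> hit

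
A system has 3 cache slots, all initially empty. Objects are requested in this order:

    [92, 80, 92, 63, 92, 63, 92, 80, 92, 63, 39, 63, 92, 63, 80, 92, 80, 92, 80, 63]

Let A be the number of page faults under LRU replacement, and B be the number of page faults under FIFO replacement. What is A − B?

Under LRU: F F . F . . . . . . F . . . F . . . . . → 5 faults.
Under FIFO: F F . F . . . . . . F . F . F . . . . F → 7 faults.
A − B = 5 − 7 = -2.

-2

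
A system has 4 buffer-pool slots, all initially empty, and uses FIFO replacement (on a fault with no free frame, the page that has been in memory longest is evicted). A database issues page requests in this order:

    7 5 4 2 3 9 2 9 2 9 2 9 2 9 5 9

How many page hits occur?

9

7 -> fault, frames {7}
5 -> fault, frames {7,5}
4 -> fault, frames {7,5,4}
2 -> fault, frames {7,5,4,2}
3 -> fault, evict 7, frames {5,4,2,3}
9 -> fault, evict 5, frames {4,2,3,9}
2 -> hit
9 -> hit
2 -> hit
9 -> hit
2 -> hit
9 -> hit
2 -> hit
9 -> hit
5 -> fault, evict 4, frames {2,3,9,5}
9 -> hit
Hits: 9.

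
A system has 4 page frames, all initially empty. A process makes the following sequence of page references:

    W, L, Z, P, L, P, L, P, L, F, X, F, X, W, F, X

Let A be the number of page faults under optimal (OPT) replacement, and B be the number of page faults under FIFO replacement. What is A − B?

-1

Under OPT: F F F F . . . . . F F . . . . . → 6 faults.
Under FIFO: F F F F . . . . . F F . . F . . → 7 faults.
A − B = 6 − 7 = -1.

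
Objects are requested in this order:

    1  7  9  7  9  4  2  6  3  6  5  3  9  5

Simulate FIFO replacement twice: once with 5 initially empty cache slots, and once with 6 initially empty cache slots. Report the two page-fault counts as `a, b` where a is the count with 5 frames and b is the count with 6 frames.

9, 8

5 frames: F F F . . F F F F . F . F . → 9 faults.
6 frames: F F F . . F F F F . F . . . → 8 faults.
8 < 9: adding a frame reduced faults, as is typical.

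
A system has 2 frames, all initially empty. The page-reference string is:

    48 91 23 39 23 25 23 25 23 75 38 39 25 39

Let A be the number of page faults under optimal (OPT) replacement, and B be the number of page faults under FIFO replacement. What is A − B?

-2

Under OPT: F F F F . F . . . F F F . . → 8 faults.
Under FIFO: F F F F . F F . . F F F F . → 10 faults.
A − B = 8 − 10 = -2.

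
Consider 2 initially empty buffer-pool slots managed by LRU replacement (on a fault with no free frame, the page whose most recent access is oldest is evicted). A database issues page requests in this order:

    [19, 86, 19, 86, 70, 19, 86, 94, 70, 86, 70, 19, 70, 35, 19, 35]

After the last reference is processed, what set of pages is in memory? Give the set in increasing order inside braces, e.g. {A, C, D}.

19 → miss, frames (19)
86 → miss, frames (19 86)
19 → hit
86 → hit
70 → miss, evict 19, frames (86 70)
19 → miss, evict 86, frames (70 19)
86 → miss, evict 70, frames (19 86)
94 → miss, evict 19, frames (86 94)
70 → miss, evict 86, frames (94 70)
86 → miss, evict 94, frames (70 86)
70 → hit
19 → miss, evict 86, frames (70 19)
70 → hit
35 → miss, evict 19, frames (70 35)
19 → miss, evict 70, frames (35 19)
35 → hit

{19, 35}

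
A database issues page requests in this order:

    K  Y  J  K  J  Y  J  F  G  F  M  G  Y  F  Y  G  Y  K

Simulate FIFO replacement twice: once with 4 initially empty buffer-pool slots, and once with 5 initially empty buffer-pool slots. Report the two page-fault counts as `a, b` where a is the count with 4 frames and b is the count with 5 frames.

4 frames: F F F . . . . F F . F . F . . . . F → 8 faults.
5 frames: F F F . . . . F F . F . . . . . . F → 7 faults.
7 < 8: adding a frame reduced faults, as is typical.

8, 7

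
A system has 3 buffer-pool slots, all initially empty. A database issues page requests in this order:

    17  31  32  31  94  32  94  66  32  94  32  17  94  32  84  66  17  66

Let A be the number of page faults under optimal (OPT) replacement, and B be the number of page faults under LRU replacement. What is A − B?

Under OPT: F F F . F . . F . . . F . . F F . . → 8 faults.
Under LRU: F F F . F . . F . . . F . . F F F . → 9 faults.
A − B = 8 − 9 = -1.

-1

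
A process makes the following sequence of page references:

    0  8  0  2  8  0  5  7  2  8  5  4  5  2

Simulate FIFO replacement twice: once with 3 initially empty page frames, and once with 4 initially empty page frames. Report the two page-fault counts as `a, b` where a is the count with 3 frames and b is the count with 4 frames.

9, 6

3 frames: F F . F . . F F . F . F F F → 9 faults.
4 frames: F F . F . . F F . . . F . . → 6 faults.
6 < 9: adding a frame reduced faults, as is typical.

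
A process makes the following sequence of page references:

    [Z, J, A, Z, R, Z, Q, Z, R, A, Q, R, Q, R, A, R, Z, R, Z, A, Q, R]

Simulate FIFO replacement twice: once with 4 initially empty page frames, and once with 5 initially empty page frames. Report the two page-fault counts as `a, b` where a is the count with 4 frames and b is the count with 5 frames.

6, 5

4 frames: F F F . F . F F . . . . . . . . . . . . . . → 6 faults.
5 frames: F F F . F . F . . . . . . . . . . . . . . . → 5 faults.
5 < 6: adding a frame reduced faults, as is typical.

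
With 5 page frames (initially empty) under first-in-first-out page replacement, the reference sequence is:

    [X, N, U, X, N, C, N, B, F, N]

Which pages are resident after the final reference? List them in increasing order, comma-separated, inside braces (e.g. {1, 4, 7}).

{B, C, F, N, U}

X → miss, frames [X]
N → miss, frames [X, N]
U → miss, frames [X, N, U]
X → hit
N → hit
C → miss, frames [X, N, U, C]
N → hit
B → miss, frames [X, N, U, C, B]
F → miss, evict X, frames [N, U, C, B, F]
N → hit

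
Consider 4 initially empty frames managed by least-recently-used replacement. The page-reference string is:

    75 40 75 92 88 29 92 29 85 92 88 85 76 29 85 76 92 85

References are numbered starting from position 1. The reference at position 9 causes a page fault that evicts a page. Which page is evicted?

pos 1: 75: fault, frames {75}
pos 2: 40: fault, frames {75,40}
pos 3: 75: hit
pos 4: 92: fault, frames {40,75,92}
pos 5: 88: fault, frames {40,75,92,88}
pos 6: 29: fault, evict 40, frames {75,92,88,29}
pos 7: 92: hit
pos 8: 29: hit
pos 9: 85: fault, evict 75, frames {88,92,29,85}
At position 9, page 75 is evicted.

75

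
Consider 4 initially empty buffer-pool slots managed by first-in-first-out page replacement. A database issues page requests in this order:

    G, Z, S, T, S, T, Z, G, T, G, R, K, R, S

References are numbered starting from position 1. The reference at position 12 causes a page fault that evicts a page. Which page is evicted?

pos 1: G: fault, frames [G]
pos 2: Z: fault, frames [G, Z]
pos 3: S: fault, frames [G, Z, S]
pos 4: T: fault, frames [G, Z, S, T]
pos 5: S: hit
pos 6: T: hit
pos 7: Z: hit
pos 8: G: hit
pos 9: T: hit
pos 10: G: hit
pos 11: R: fault, evict G, frames [Z, S, T, R]
pos 12: K: fault, evict Z, frames [S, T, R, K]
At position 12, page Z is evicted.

Z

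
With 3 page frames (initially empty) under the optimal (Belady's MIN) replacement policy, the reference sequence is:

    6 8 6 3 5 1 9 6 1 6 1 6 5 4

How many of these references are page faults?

6: fault, frames {6}
8: fault, frames {6,8}
6: hit
3: fault, frames {6,8,3}
5: fault, evict 3, frames {6,8,5}
1: fault, evict 8, frames {6,5,1}
9: fault, evict 5, frames {6,1,9}
6: hit
1: hit
6: hit
1: hit
6: hit
5: fault, evict 9, frames {6,1,5}
4: fault, evict 5, frames {6,1,4}
Page faults: 8.

8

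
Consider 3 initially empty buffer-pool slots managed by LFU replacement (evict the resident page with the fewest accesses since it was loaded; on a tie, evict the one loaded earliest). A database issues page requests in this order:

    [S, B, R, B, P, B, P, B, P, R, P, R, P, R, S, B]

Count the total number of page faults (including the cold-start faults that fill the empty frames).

S: miss, frames (S)
B: miss, frames (S B)
R: miss, frames (S B R)
B: hit
P: miss, evict S, frames (B R P)
B: hit
P: hit
B: hit
P: hit
R: hit
P: hit
R: hit
P: hit
R: hit
S: miss, evict B, frames (R P S)
B: miss, evict S, frames (R P B)
Page faults: 6.

6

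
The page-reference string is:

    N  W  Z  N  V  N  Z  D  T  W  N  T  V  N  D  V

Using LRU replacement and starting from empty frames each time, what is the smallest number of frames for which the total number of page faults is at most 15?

f=1: 16 faults
f=2: 15 faults
f=3: 10 faults
f=4: 10 faults
f=5: 8 faults
f=6: 6 faults
Smallest f with faults ≤ 15 is 2.

2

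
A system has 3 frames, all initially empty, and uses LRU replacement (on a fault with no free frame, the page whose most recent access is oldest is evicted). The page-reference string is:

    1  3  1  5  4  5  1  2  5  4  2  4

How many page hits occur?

6

1 → fault, frames (1)
3 → fault, frames (1 3)
1 → hit
5 → fault, frames (3 1 5)
4 → fault, evict 3, frames (1 5 4)
5 → hit
1 → hit
2 → fault, evict 4, frames (5 1 2)
5 → hit
4 → fault, evict 1, frames (2 5 4)
2 → hit
4 → hit
Hits: 6.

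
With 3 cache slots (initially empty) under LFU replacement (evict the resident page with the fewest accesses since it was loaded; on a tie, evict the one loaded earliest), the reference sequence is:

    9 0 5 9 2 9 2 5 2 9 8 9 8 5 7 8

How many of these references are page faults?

8

9 -> miss, frames (9)
0 -> miss, frames (9 0)
5 -> miss, frames (9 0 5)
9 -> hit
2 -> miss, evict 0, frames (9 5 2)
9 -> hit
2 -> hit
5 -> hit
2 -> hit
9 -> hit
8 -> miss, evict 5, frames (9 2 8)
9 -> hit
8 -> hit
5 -> miss, evict 8, frames (9 2 5)
7 -> miss, evict 5, frames (9 2 7)
8 -> miss, evict 7, frames (9 2 8)
Page faults: 8.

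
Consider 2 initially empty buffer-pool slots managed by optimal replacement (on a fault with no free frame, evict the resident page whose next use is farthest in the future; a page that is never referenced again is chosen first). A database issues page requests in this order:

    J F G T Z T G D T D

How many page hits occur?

3

J: miss, frames (J)
F: miss, frames (J F)
G: miss, evict F, frames (J G)
T: miss, evict J, frames (G T)
Z: miss, evict G, frames (T Z)
T: hit
G: miss, evict Z, frames (T G)
D: miss, evict G, frames (T D)
T: hit
D: hit
Hits: 3.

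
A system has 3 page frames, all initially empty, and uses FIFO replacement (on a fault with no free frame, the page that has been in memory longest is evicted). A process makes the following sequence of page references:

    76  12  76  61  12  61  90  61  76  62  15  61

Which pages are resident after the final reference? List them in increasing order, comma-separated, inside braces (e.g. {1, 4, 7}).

{15, 61, 62}

76: miss, frames {76}
12: miss, frames {76,12}
76: hit
61: miss, frames {76,12,61}
12: hit
61: hit
90: miss, evict 76, frames {12,61,90}
61: hit
76: miss, evict 12, frames {61,90,76}
62: miss, evict 61, frames {90,76,62}
15: miss, evict 90, frames {76,62,15}
61: miss, evict 76, frames {62,15,61}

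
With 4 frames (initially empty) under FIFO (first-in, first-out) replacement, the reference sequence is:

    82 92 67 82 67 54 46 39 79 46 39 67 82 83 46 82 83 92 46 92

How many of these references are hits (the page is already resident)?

82 → fault, frames {82}
92 → fault, frames {82,92}
67 → fault, frames {82,92,67}
82 → hit
67 → hit
54 → fault, frames {82,92,67,54}
46 → fault, evict 82, frames {92,67,54,46}
39 → fault, evict 92, frames {67,54,46,39}
79 → fault, evict 67, frames {54,46,39,79}
46 → hit
39 → hit
67 → fault, evict 54, frames {46,39,79,67}
82 → fault, evict 46, frames {39,79,67,82}
83 → fault, evict 39, frames {79,67,82,83}
46 → fault, evict 79, frames {67,82,83,46}
82 → hit
83 → hit
92 → fault, evict 67, frames {82,83,46,92}
46 → hit
92 → hit
Hits: 8.

8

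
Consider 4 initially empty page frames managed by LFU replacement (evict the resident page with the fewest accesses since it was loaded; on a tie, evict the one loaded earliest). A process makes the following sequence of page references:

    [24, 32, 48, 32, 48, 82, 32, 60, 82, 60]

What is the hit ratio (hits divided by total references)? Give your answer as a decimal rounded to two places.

0.50

24 → fault, frames [24]
32 → fault, frames [24, 32]
48 → fault, frames [24, 32, 48]
32 → hit
48 → hit
82 → fault, frames [24, 32, 48, 82]
32 → hit
60 → fault, evict 24, frames [32, 48, 82, 60]
82 → hit
60 → hit
Hits: 5 of 10 references → 5/10 = 0.5000.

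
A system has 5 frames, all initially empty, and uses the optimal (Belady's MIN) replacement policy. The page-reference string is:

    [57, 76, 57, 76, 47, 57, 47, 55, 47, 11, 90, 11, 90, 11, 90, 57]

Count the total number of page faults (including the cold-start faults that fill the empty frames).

6

57: fault, frames [57]
76: fault, frames [57, 76]
57: hit
76: hit
47: fault, frames [57, 76, 47]
57: hit
47: hit
55: fault, frames [57, 76, 47, 55]
47: hit
11: fault, frames [57, 76, 47, 55, 11]
90: fault, evict 55, frames [57, 76, 47, 11, 90]
11: hit
90: hit
11: hit
90: hit
57: hit
Page faults: 6.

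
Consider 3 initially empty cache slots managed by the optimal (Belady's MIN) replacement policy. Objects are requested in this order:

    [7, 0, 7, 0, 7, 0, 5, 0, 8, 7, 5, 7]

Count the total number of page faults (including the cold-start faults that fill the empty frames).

7 → miss, frames (7)
0 → miss, frames (7 0)
7 → hit
0 → hit
7 → hit
0 → hit
5 → miss, frames (7 0 5)
0 → hit
8 → miss, evict 0, frames (7 5 8)
7 → hit
5 → hit
7 → hit
Page faults: 4.

4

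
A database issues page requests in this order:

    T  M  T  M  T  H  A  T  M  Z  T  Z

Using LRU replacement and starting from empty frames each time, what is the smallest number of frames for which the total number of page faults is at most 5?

4

f=1: 12 faults
f=2: 8 faults
f=3: 6 faults
f=4: 5 faults
f=5: 5 faults
Smallest f with faults ≤ 5 is 4.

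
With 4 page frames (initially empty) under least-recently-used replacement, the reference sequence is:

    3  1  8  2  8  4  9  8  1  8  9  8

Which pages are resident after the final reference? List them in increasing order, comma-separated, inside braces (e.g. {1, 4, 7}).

3 -> miss, frames [3]
1 -> miss, frames [3, 1]
8 -> miss, frames [3, 1, 8]
2 -> miss, frames [3, 1, 8, 2]
8 -> hit
4 -> miss, evict 3, frames [1, 2, 8, 4]
9 -> miss, evict 1, frames [2, 8, 4, 9]
8 -> hit
1 -> miss, evict 2, frames [4, 9, 8, 1]
8 -> hit
9 -> hit
8 -> hit

{1, 4, 8, 9}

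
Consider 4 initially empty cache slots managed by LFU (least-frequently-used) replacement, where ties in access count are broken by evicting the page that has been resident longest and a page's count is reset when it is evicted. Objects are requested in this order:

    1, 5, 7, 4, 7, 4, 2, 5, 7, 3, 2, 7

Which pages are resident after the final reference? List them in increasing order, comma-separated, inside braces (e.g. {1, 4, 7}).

1: miss, frames {1}
5: miss, frames {1,5}
7: miss, frames {1,5,7}
4: miss, frames {1,5,7,4}
7: hit
4: hit
2: miss, evict 1, frames {5,7,4,2}
5: hit
7: hit
3: miss, evict 2, frames {5,7,4,3}
2: miss, evict 3, frames {5,7,4,2}
7: hit

{2, 4, 5, 7}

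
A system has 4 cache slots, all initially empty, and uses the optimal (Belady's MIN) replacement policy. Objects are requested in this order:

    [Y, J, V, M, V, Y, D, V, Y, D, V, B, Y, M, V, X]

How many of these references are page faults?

7

Y → miss, frames (Y)
J → miss, frames (Y J)
V → miss, frames (Y J V)
M → miss, frames (Y J V M)
V → hit
Y → hit
D → miss, evict J, frames (Y V M D)
V → hit
Y → hit
D → hit
V → hit
B → miss, evict D, frames (Y V M B)
Y → hit
M → hit
V → hit
X → miss, evict B, frames (Y V M X)
Page faults: 7.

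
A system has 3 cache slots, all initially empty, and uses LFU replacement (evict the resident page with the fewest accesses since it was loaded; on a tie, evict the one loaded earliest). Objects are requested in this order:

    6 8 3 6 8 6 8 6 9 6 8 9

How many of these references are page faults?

6 → miss, frames [6]
8 → miss, frames [6, 8]
3 → miss, frames [6, 8, 3]
6 → hit
8 → hit
6 → hit
8 → hit
6 → hit
9 → miss, evict 3, frames [6, 8, 9]
6 → hit
8 → hit
9 → hit
Page faults: 4.

4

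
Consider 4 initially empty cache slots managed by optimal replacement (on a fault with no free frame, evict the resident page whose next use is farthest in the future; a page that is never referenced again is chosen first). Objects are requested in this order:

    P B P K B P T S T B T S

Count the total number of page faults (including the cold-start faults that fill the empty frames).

P: miss, frames [P]
B: miss, frames [P, B]
P: hit
K: miss, frames [P, B, K]
B: hit
P: hit
T: miss, frames [P, B, K, T]
S: miss, evict K, frames [P, B, T, S]
T: hit
B: hit
T: hit
S: hit
Page faults: 5.

5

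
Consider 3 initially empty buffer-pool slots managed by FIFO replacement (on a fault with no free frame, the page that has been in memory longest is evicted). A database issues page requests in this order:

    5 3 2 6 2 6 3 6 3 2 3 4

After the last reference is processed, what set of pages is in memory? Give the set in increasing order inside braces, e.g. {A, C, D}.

{2, 4, 6}

5 → fault, frames [5]
3 → fault, frames [5, 3]
2 → fault, frames [5, 3, 2]
6 → fault, evict 5, frames [3, 2, 6]
2 → hit
6 → hit
3 → hit
6 → hit
3 → hit
2 → hit
3 → hit
4 → fault, evict 3, frames [2, 6, 4]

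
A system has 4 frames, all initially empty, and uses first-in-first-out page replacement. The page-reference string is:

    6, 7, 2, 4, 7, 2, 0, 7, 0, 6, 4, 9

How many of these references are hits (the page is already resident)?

5

6: miss, frames (6)
7: miss, frames (6 7)
2: miss, frames (6 7 2)
4: miss, frames (6 7 2 4)
7: hit
2: hit
0: miss, evict 6, frames (7 2 4 0)
7: hit
0: hit
6: miss, evict 7, frames (2 4 0 6)
4: hit
9: miss, evict 2, frames (4 0 6 9)
Hits: 5.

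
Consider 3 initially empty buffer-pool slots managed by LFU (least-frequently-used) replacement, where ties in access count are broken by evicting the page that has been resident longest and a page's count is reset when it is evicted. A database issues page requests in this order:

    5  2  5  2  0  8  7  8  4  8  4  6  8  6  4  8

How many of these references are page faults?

5 → fault, frames (5)
2 → fault, frames (5 2)
5 → hit
2 → hit
0 → fault, frames (5 2 0)
8 → fault, evict 0, frames (5 2 8)
7 → fault, evict 8, frames (5 2 7)
8 → fault, evict 7, frames (5 2 8)
4 → fault, evict 8, frames (5 2 4)
8 → fault, evict 4, frames (5 2 8)
4 → fault, evict 8, frames (5 2 4)
6 → fault, evict 4, frames (5 2 6)
8 → fault, evict 6, frames (5 2 8)
6 → fault, evict 8, frames (5 2 6)
4 → fault, evict 6, frames (5 2 4)
8 → fault, evict 4, frames (5 2 8)
Page faults: 14.

14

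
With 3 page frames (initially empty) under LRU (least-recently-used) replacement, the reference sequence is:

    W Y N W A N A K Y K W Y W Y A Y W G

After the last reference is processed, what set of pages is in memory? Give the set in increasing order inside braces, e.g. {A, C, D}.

{G, W, Y}

W → miss, frames {W}
Y → miss, frames {W,Y}
N → miss, frames {W,Y,N}
W → hit
A → miss, evict Y, frames {N,W,A}
N → hit
A → hit
K → miss, evict W, frames {N,A,K}
Y → miss, evict N, frames {A,K,Y}
K → hit
W → miss, evict A, frames {Y,K,W}
Y → hit
W → hit
Y → hit
A → miss, evict K, frames {W,Y,A}
Y → hit
W → hit
G → miss, evict A, frames {Y,W,G}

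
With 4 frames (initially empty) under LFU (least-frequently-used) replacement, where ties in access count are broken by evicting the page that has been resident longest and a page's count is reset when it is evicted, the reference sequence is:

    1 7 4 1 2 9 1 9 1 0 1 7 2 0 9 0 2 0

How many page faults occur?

9

1 -> miss, frames (1)
7 -> miss, frames (1 7)
4 -> miss, frames (1 7 4)
1 -> hit
2 -> miss, frames (1 7 4 2)
9 -> miss, evict 7, frames (1 4 2 9)
1 -> hit
9 -> hit
1 -> hit
0 -> miss, evict 4, frames (1 2 9 0)
1 -> hit
7 -> miss, evict 2, frames (1 9 0 7)
2 -> miss, evict 0, frames (1 9 7 2)
0 -> miss, evict 7, frames (1 9 2 0)
9 -> hit
0 -> hit
2 -> hit
0 -> hit
Page faults: 9.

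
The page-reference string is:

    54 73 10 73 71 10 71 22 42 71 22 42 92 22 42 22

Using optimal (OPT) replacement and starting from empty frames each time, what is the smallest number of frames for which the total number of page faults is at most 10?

f=1: 16 faults
f=2: 9 faults
f=3: 7 faults
f=4: 7 faults
f=5: 7 faults
f=6: 7 faults
f=7: 7 faults
Smallest f with faults ≤ 10 is 2.

2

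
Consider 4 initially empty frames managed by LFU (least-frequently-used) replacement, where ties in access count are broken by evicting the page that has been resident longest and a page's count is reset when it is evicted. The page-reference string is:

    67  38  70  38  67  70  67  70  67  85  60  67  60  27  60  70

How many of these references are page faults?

67 -> miss, frames [67]
38 -> miss, frames [67, 38]
70 -> miss, frames [67, 38, 70]
38 -> hit
67 -> hit
70 -> hit
67 -> hit
70 -> hit
67 -> hit
85 -> miss, frames [67, 38, 70, 85]
60 -> miss, evict 85, frames [67, 38, 70, 60]
67 -> hit
60 -> hit
27 -> miss, evict 38, frames [67, 70, 60, 27]
60 -> hit
70 -> hit
Page faults: 6.

6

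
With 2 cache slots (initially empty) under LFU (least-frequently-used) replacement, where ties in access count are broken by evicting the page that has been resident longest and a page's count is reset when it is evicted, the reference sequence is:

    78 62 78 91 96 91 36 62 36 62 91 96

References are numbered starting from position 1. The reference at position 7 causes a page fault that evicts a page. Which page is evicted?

pos 1: 78 -> miss, frames [78]
pos 2: 62 -> miss, frames [78, 62]
pos 3: 78 -> hit
pos 4: 91 -> miss, evict 62, frames [78, 91]
pos 5: 96 -> miss, evict 91, frames [78, 96]
pos 6: 91 -> miss, evict 96, frames [78, 91]
pos 7: 36 -> miss, evict 91, frames [78, 36]
At position 7, page 91 is evicted.

91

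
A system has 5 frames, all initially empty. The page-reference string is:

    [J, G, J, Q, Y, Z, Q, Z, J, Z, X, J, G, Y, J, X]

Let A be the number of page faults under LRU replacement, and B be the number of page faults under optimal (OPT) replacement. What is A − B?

Under LRU: F F . F F F . . . . F . F F . . → 8 faults.
Under OPT: F F . F F F . . . . F . . . . . → 6 faults.
A − B = 8 − 6 = 2.

2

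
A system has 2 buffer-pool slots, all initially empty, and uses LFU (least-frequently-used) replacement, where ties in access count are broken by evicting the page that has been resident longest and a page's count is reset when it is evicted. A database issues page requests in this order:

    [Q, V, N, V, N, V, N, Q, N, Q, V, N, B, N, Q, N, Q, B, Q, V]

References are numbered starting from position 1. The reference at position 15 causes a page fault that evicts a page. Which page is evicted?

pos 1: Q: fault, frames {Q}
pos 2: V: fault, frames {Q,V}
pos 3: N: fault, evict Q, frames {V,N}
pos 4: V: hit
pos 5: N: hit
pos 6: V: hit
pos 7: N: hit
pos 8: Q: fault, evict V, frames {N,Q}
pos 9: N: hit
pos 10: Q: hit
pos 11: V: fault, evict Q, frames {N,V}
pos 12: N: hit
pos 13: B: fault, evict V, frames {N,B}
pos 14: N: hit
pos 15: Q: fault, evict B, frames {N,Q}
At position 15, page B is evicted.

B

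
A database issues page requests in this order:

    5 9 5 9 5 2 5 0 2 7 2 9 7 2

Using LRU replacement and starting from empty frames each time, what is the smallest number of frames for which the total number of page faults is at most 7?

3

f=1: 14 faults
f=2: 9 faults
f=3: 6 faults
f=4: 6 faults
f=5: 5 faults
Smallest f with faults ≤ 7 is 3.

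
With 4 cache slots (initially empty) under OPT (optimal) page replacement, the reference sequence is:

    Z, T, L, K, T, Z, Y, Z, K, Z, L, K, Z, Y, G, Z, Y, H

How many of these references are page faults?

7

Z: fault, frames {Z}
T: fault, frames {Z,T}
L: fault, frames {Z,T,L}
K: fault, frames {Z,T,L,K}
T: hit
Z: hit
Y: fault, evict T, frames {Z,L,K,Y}
Z: hit
K: hit
Z: hit
L: hit
K: hit
Z: hit
Y: hit
G: fault, evict K, frames {Z,L,Y,G}
Z: hit
Y: hit
H: fault, evict G, frames {Z,L,Y,H}
Page faults: 7.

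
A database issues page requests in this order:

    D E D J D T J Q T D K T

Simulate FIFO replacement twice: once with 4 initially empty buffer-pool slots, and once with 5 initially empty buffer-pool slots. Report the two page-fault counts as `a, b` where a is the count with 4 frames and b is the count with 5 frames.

4 frames: F F . F . F . F . F F . → 7 faults.
5 frames: F F . F . F . F . . F . → 6 faults.
6 < 7: adding a frame reduced faults, as is typical.

7, 6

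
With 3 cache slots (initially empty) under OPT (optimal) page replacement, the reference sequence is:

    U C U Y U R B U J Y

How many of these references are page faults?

6

U → miss, frames [U]
C → miss, frames [U, C]
U → hit
Y → miss, frames [U, C, Y]
U → hit
R → miss, evict C, frames [U, Y, R]
B → miss, evict R, frames [U, Y, B]
U → hit
J → miss, evict B, frames [U, Y, J]
Y → hit
Page faults: 6.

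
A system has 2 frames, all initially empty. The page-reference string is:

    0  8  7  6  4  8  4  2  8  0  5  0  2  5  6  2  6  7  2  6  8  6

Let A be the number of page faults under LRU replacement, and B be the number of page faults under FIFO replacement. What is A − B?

Under LRU: F F F F F F . F F F F . F F F F . F F F F . → 18 faults.
Under FIFO: F F F F F F . F . F F . F . F . . F F F F . → 15 faults.
A − B = 18 − 15 = 3.

3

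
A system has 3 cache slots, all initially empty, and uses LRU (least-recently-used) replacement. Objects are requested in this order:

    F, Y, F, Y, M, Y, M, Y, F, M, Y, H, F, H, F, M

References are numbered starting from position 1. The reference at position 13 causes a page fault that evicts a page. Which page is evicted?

M

pos 1: F → fault, frames (F)
pos 2: Y → fault, frames (F Y)
pos 3: F → hit
pos 4: Y → hit
pos 5: M → fault, frames (F Y M)
pos 6: Y → hit
pos 7: M → hit
pos 8: Y → hit
pos 9: F → hit
pos 10: M → hit
pos 11: Y → hit
pos 12: H → fault, evict F, frames (M Y H)
pos 13: F → fault, evict M, frames (Y H F)
At position 13, page M is evicted.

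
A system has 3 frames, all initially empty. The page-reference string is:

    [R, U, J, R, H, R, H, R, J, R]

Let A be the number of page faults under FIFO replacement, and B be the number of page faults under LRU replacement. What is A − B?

Under FIFO: F F F . F F . . . . → 5 faults.
Under LRU: F F F . F . . . . . → 4 faults.
A − B = 5 − 4 = 1.

1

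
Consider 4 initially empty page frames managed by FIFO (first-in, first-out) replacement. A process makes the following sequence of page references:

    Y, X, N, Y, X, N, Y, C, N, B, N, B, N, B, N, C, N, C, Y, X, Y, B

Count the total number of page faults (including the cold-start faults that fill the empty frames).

Y -> miss, frames [Y]
X -> miss, frames [Y, X]
N -> miss, frames [Y, X, N]
Y -> hit
X -> hit
N -> hit
Y -> hit
C -> miss, frames [Y, X, N, C]
N -> hit
B -> miss, evict Y, frames [X, N, C, B]
N -> hit
B -> hit
N -> hit
B -> hit
N -> hit
C -> hit
N -> hit
C -> hit
Y -> miss, evict X, frames [N, C, B, Y]
X -> miss, evict N, frames [C, B, Y, X]
Y -> hit
B -> hit
Page faults: 7.

7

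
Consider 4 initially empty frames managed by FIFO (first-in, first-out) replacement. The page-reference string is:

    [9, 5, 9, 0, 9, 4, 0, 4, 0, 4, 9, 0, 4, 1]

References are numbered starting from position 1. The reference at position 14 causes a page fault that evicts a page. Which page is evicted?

9

pos 1: 9 → miss, frames {9}
pos 2: 5 → miss, frames {9,5}
pos 3: 9 → hit
pos 4: 0 → miss, frames {9,5,0}
pos 5: 9 → hit
pos 6: 4 → miss, frames {9,5,0,4}
pos 7: 0 → hit
pos 8: 4 → hit
pos 9: 0 → hit
pos 10: 4 → hit
pos 11: 9 → hit
pos 12: 0 → hit
pos 13: 4 → hit
pos 14: 1 → miss, evict 9, frames {5,0,4,1}
At position 14, page 9 is evicted.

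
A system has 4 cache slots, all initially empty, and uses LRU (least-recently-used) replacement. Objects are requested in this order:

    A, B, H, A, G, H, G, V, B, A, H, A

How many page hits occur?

4

A → fault, frames [A]
B → fault, frames [A, B]
H → fault, frames [A, B, H]
A → hit
G → fault, frames [B, H, A, G]
H → hit
G → hit
V → fault, evict B, frames [A, H, G, V]
B → fault, evict A, frames [H, G, V, B]
A → fault, evict H, frames [G, V, B, A]
H → fault, evict G, frames [V, B, A, H]
A → hit
Hits: 4.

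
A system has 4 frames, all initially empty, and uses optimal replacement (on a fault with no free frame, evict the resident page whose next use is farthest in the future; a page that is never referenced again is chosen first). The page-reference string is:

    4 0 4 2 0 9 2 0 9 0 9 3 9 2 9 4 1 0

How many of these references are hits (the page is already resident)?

4 → miss, frames (4)
0 → miss, frames (4 0)
4 → hit
2 → miss, frames (4 0 2)
0 → hit
9 → miss, frames (4 0 2 9)
2 → hit
0 → hit
9 → hit
0 → hit
9 → hit
3 → miss, evict 0, frames (4 2 9 3)
9 → hit
2 → hit
9 → hit
4 → hit
1 → miss, evict 3, frames (4 2 9 1)
0 → miss, evict 1, frames (4 2 9 0)
Hits: 11.

11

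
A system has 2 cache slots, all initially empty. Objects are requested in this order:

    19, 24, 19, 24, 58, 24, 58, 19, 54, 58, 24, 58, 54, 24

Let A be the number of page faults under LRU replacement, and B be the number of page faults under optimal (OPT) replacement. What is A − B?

2

Under LRU: F F . . F . . F F F F . F F → 9 faults.
Under OPT: F F . . F . . F F . F . F . → 7 faults.
A − B = 9 − 7 = 2.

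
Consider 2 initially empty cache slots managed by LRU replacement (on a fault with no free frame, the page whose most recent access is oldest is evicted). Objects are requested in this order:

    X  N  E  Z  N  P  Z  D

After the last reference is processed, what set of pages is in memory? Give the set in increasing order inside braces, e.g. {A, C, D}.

X → miss, frames {X}
N → miss, frames {X,N}
E → miss, evict X, frames {N,E}
Z → miss, evict N, frames {E,Z}
N → miss, evict E, frames {Z,N}
P → miss, evict Z, frames {N,P}
Z → miss, evict N, frames {P,Z}
D → miss, evict P, frames {Z,D}

{D, Z}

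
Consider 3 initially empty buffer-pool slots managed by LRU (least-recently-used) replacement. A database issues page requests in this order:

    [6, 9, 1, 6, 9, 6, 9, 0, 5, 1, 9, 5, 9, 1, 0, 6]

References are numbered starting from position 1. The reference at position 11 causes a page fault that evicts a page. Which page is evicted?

pos 1: 6: fault, frames [6]
pos 2: 9: fault, frames [6, 9]
pos 3: 1: fault, frames [6, 9, 1]
pos 4: 6: hit
pos 5: 9: hit
pos 6: 6: hit
pos 7: 9: hit
pos 8: 0: fault, evict 1, frames [6, 9, 0]
pos 9: 5: fault, evict 6, frames [9, 0, 5]
pos 10: 1: fault, evict 9, frames [0, 5, 1]
pos 11: 9: fault, evict 0, frames [5, 1, 9]
At position 11, page 0 is evicted.

0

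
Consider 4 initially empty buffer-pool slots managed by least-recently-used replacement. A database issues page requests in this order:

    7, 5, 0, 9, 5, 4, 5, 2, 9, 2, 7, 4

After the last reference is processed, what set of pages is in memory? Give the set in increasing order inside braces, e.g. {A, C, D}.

7: fault, frames (7)
5: fault, frames (7 5)
0: fault, frames (7 5 0)
9: fault, frames (7 5 0 9)
5: hit
4: fault, evict 7, frames (0 9 5 4)
5: hit
2: fault, evict 0, frames (9 4 5 2)
9: hit
2: hit
7: fault, evict 4, frames (5 9 2 7)
4: fault, evict 5, frames (9 2 7 4)

{2, 4, 7, 9}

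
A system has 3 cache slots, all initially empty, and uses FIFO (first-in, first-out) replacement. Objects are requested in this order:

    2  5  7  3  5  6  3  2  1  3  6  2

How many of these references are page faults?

10

2 -> miss, frames {2}
5 -> miss, frames {2,5}
7 -> miss, frames {2,5,7}
3 -> miss, evict 2, frames {5,7,3}
5 -> hit
6 -> miss, evict 5, frames {7,3,6}
3 -> hit
2 -> miss, evict 7, frames {3,6,2}
1 -> miss, evict 3, frames {6,2,1}
3 -> miss, evict 6, frames {2,1,3}
6 -> miss, evict 2, frames {1,3,6}
2 -> miss, evict 1, frames {3,6,2}
Page faults: 10.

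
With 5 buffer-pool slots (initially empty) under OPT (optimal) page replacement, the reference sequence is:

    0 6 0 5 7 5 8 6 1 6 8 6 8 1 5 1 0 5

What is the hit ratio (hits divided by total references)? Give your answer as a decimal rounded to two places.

0.67

0 -> fault, frames [0]
6 -> fault, frames [0, 6]
0 -> hit
5 -> fault, frames [0, 6, 5]
7 -> fault, frames [0, 6, 5, 7]
5 -> hit
8 -> fault, frames [0, 6, 5, 7, 8]
6 -> hit
1 -> fault, evict 7, frames [0, 6, 5, 8, 1]
6 -> hit
8 -> hit
6 -> hit
8 -> hit
1 -> hit
5 -> hit
1 -> hit
0 -> hit
5 -> hit
Hits: 12 of 18 references → 12/18 = 0.6667.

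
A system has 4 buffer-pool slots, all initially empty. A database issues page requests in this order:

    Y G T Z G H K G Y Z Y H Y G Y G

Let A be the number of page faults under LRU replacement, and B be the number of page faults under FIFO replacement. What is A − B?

-1

Under LRU: F F F F . F F . F F . F . . . . → 9 faults.
Under FIFO: F F F F . F F F F F . F . . . . → 10 faults.
A − B = 9 − 10 = -1.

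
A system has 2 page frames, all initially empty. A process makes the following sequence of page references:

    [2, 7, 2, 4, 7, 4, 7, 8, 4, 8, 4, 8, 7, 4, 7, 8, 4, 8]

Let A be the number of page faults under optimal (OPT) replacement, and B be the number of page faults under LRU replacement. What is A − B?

Under OPT: F F . F . . . F . . . . F . . F . . → 6 faults.
Under LRU: F F . F F . . F F . . . F F . F F . → 10 faults.
A − B = 6 − 10 = -4.

-4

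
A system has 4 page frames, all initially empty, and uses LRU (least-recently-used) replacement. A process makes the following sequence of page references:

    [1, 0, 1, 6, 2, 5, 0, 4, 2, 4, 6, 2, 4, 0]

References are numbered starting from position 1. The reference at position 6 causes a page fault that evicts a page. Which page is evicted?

pos 1: 1 -> miss, frames {1}
pos 2: 0 -> miss, frames {1,0}
pos 3: 1 -> hit
pos 4: 6 -> miss, frames {0,1,6}
pos 5: 2 -> miss, frames {0,1,6,2}
pos 6: 5 -> miss, evict 0, frames {1,6,2,5}
At position 6, page 0 is evicted.

0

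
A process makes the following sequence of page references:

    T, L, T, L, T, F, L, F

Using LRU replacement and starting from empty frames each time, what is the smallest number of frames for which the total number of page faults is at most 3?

3

f=1: 8 faults
f=2: 4 faults
f=3: 3 faults
Smallest f with faults ≤ 3 is 3.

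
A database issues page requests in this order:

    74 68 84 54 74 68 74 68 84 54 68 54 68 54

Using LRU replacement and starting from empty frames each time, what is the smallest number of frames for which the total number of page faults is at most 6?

4

f=1: 14 faults
f=2: 9 faults
f=3: 8 faults
f=4: 4 faults
Smallest f with faults ≤ 6 is 4.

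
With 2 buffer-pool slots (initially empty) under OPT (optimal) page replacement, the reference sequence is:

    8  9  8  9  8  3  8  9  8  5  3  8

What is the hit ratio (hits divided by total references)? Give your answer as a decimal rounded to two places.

0.50

8 → miss, frames (8)
9 → miss, frames (8 9)
8 → hit
9 → hit
8 → hit
3 → miss, evict 9, frames (8 3)
8 → hit
9 → miss, evict 3, frames (8 9)
8 → hit
5 → miss, evict 9, frames (8 5)
3 → miss, evict 5, frames (8 3)
8 → hit
Hits: 6 of 12 references → 6/12 = 0.5000.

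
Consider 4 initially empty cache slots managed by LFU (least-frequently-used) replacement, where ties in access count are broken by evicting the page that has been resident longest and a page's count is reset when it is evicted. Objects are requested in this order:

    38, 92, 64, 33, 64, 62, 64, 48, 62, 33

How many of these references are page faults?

6

38 -> miss, frames (38)
92 -> miss, frames (38 92)
64 -> miss, frames (38 92 64)
33 -> miss, frames (38 92 64 33)
64 -> hit
62 -> miss, evict 38, frames (92 64 33 62)
64 -> hit
48 -> miss, evict 92, frames (64 33 62 48)
62 -> hit
33 -> hit
Page faults: 6.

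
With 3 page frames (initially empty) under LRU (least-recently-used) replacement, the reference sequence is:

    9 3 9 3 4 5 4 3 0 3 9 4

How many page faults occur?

7

9 -> miss, frames {9}
3 -> miss, frames {9,3}
9 -> hit
3 -> hit
4 -> miss, frames {9,3,4}
5 -> miss, evict 9, frames {3,4,5}
4 -> hit
3 -> hit
0 -> miss, evict 5, frames {4,3,0}
3 -> hit
9 -> miss, evict 4, frames {0,3,9}
4 -> miss, evict 0, frames {3,9,4}
Page faults: 7.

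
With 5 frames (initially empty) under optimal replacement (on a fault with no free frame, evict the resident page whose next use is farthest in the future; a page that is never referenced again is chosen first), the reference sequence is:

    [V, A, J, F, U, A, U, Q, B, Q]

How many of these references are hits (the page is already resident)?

V -> fault, frames (V)
A -> fault, frames (V A)
J -> fault, frames (V A J)
F -> fault, frames (V A J F)
U -> fault, frames (V A J F U)
A -> hit
U -> hit
Q -> fault, evict U, frames (V A J F Q)
B -> fault, evict F, frames (V A J Q B)
Q -> hit
Hits: 3.

3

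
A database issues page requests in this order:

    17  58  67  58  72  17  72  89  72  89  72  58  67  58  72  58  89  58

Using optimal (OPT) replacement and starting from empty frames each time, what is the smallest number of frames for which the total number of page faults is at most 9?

f=1: 18 faults
f=2: 10 faults
f=3: 7 faults
f=4: 5 faults
f=5: 5 faults
Smallest f with faults ≤ 9 is 3.

3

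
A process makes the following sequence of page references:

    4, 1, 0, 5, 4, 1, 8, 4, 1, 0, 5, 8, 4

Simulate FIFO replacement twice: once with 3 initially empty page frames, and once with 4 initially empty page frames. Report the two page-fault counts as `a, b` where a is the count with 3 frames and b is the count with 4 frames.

3 frames: F F F F F F F . . F F . F → 10 faults.
4 frames: F F F F . . F F F F F F F → 11 faults.
11 > 10: adding a frame increased faults — Belady's anomaly.

10, 11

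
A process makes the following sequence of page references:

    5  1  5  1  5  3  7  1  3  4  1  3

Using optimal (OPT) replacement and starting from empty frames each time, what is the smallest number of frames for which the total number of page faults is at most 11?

f=1: 12 faults
f=2: 7 faults
f=3: 5 faults
f=4: 5 faults
f=5: 5 faults
Smallest f with faults ≤ 11 is 2.

2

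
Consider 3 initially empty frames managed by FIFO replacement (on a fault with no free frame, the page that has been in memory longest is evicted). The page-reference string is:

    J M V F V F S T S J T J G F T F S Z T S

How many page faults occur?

12

J → fault, frames {J}
M → fault, frames {J,M}
V → fault, frames {J,M,V}
F → fault, evict J, frames {M,V,F}
V → hit
F → hit
S → fault, evict M, frames {V,F,S}
T → fault, evict V, frames {F,S,T}
S → hit
J → fault, evict F, frames {S,T,J}
T → hit
J → hit
G → fault, evict S, frames {T,J,G}
F → fault, evict T, frames {J,G,F}
T → fault, evict J, frames {G,F,T}
F → hit
S → fault, evict G, frames {F,T,S}
Z → fault, evict F, frames {T,S,Z}
T → hit
S → hit
Page faults: 12.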